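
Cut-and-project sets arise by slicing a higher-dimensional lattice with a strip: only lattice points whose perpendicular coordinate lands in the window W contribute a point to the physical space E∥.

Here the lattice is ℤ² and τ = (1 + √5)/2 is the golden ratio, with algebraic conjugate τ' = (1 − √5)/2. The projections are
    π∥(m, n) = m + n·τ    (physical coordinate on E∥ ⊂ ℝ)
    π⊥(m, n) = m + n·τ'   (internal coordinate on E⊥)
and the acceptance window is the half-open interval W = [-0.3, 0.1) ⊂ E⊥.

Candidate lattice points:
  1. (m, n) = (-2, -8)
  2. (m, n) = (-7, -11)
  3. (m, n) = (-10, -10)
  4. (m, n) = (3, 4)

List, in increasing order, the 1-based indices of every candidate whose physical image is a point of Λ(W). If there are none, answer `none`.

2

τ' = (1−√5)/2 ≈ -0.618034.
[1] lift (-2,-8): star map gives 2.944272; window check -0.3 ≤ 2.944272 < 0.1 is false → out
[2] lift (-7,-11): star map gives -0.201626; window check -0.3 ≤ -0.201626 < 0.1 is true → IN Λ
[3] lift (-10,-10): star map gives -3.819660; window check -0.3 ≤ -3.819660 < 0.1 is false → out
[4] lift (3,4): star map gives 0.527864; window check -0.3 ≤ 0.527864 < 0.1 is false → out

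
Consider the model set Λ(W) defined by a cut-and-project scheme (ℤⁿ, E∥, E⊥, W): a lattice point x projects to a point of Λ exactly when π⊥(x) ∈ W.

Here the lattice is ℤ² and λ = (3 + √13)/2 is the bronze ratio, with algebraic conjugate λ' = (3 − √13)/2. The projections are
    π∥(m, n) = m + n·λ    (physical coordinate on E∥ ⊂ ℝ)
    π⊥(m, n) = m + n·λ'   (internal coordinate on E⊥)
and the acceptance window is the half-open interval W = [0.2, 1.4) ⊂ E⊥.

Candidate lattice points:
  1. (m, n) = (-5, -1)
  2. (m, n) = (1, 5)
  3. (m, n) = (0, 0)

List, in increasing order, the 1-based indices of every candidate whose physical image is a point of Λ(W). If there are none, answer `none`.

none

λ' = (3−√13)/2 ≈ -0.30278.
candidate 1: (m,n)=(-5,-1) → π∥ = -5-1·λ ≈ -8.30278, π⊥ = -5-1·λ' ≈ -4.69722 ∉ [0.2, 1.4) ⇒ out
candidate 2: (m,n)=(1,5) → π∥ = 1+5·λ ≈ 17.51388, π⊥ = 1+5·λ' ≈ -0.51388 ∉ [0.2, 1.4) ⇒ out
candidate 3: (m,n)=(0,0) → π∥ = 0+0·λ ≈ 0.00000, π⊥ = 0+0·λ' ≈ 0.00000 ∉ [0.2, 1.4) ⇒ out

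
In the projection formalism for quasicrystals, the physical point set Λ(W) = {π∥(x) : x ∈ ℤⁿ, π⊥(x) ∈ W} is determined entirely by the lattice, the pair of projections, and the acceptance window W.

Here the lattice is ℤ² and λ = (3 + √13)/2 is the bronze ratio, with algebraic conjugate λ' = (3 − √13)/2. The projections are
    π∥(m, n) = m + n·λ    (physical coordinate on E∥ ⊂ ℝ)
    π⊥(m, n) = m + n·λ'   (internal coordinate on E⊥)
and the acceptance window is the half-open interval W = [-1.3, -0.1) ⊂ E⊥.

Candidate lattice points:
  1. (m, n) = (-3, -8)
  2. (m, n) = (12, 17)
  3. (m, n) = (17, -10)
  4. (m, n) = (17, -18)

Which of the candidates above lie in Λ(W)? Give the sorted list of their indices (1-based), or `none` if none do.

Numerically λ ≈ 3.30278 and λ' = −1/λ ≈ -0.30278.
[1] lift (-3,-8): star map gives -0.57779; window check -1.3 ≤ -0.57779 < -0.1 is true → IN Λ
[2] lift (12,17): star map gives 6.85281; window check -1.3 ≤ 6.85281 < -0.1 is false → out
[3] lift (17,-10): star map gives 20.02776; window check -1.3 ≤ 20.02776 < -0.1 is false → out
[4] lift (17,-18): star map gives 22.44996; window check -1.3 ≤ 22.44996 < -0.1 is false → out

1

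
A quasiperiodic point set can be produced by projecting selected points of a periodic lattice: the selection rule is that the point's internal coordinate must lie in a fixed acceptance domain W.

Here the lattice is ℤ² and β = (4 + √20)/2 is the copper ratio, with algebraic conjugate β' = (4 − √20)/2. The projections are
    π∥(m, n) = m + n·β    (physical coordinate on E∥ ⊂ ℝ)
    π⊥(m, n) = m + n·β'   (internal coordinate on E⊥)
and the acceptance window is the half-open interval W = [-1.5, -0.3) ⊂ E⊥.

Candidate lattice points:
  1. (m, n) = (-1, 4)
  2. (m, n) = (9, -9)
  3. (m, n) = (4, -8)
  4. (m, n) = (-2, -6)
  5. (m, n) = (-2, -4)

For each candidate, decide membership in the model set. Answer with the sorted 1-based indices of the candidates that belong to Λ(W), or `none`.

β' = (4−√20)/2 ≈ -0.236068.
#1 (-1,4): internal coord -1 + (4)·β' = -1.944272; -1.944272 ∉ [-1.5, -0.3) → out
#2 (9,-9): internal coord 9 + (-9)·β' = +11.124612; +11.124612 ∉ [-1.5, -0.3) → out
#3 (4,-8): internal coord 4 + (-8)·β' = +5.888544; +5.888544 ∉ [-1.5, -0.3) → out
#4 (-2,-6): internal coord -2 + (-6)·β' = -0.583592; -0.583592 ∈ [-1.5, -0.3) → IN Λ
#5 (-2,-4): internal coord -2 + (-4)·β' = -1.055728; -1.055728 ∈ [-1.5, -0.3) → IN Λ

4, 5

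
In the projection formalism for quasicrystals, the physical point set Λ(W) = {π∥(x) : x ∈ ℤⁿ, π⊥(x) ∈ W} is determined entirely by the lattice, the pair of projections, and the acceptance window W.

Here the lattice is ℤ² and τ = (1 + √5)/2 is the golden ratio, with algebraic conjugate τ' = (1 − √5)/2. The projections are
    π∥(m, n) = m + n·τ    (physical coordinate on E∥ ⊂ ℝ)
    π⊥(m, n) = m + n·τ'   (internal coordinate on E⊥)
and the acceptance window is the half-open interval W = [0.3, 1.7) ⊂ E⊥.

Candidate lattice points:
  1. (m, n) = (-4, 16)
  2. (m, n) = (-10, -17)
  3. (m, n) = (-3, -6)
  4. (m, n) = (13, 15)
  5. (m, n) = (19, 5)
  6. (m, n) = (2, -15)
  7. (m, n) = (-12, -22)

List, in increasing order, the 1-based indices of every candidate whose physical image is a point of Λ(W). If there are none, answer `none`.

2, 3, 7

τ' = (1−√5)/2 ≈ -0.61803.
[1] lift (-4,16): star map gives -13.88854; window check 0.3 ≤ -13.88854 < 1.7 is false → out
[2] lift (-10,-17): star map gives 0.50658; window check 0.3 ≤ 0.50658 < 1.7 is true → IN Λ
[3] lift (-3,-6): star map gives 0.70820; window check 0.3 ≤ 0.70820 < 1.7 is true → IN Λ
[4] lift (13,15): star map gives 3.72949; window check 0.3 ≤ 3.72949 < 1.7 is false → out
[5] lift (19,5): star map gives 15.90983; window check 0.3 ≤ 15.90983 < 1.7 is false → out
[6] lift (2,-15): star map gives 11.27051; window check 0.3 ≤ 11.27051 < 1.7 is false → out
[7] lift (-12,-22): star map gives 1.59675; window check 0.3 ≤ 1.59675 < 1.7 is true → IN Λ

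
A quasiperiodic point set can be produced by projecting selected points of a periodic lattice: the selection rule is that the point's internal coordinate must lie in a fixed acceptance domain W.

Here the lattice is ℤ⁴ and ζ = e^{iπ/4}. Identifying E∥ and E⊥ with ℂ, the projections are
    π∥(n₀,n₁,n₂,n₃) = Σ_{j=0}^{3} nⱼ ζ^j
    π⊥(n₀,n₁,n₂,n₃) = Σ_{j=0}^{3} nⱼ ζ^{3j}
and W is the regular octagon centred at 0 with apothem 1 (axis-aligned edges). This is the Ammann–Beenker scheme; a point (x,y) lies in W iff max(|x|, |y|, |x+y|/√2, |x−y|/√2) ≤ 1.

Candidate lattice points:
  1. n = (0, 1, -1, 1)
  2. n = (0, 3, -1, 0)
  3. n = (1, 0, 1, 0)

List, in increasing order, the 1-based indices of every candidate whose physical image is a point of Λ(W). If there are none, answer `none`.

none

With ζ = e^{iπ/4} the internal vectors are ζ^0,ζ^3,ζ^6,ζ^9.
#1 (0, 1, -1, 1): internal (0.00000, 2.41421); octagon support 2.41421 vs apothem 1 → ∉ W
#2 (0, 3, -1, 0): internal (-2.12132, 3.12132); octagon support 3.70711 vs apothem 1 → ∉ W
#3 (1, 0, 1, 0): internal (1.00000, -1.00000); octagon support 1.41421 vs apothem 1 → ∉ W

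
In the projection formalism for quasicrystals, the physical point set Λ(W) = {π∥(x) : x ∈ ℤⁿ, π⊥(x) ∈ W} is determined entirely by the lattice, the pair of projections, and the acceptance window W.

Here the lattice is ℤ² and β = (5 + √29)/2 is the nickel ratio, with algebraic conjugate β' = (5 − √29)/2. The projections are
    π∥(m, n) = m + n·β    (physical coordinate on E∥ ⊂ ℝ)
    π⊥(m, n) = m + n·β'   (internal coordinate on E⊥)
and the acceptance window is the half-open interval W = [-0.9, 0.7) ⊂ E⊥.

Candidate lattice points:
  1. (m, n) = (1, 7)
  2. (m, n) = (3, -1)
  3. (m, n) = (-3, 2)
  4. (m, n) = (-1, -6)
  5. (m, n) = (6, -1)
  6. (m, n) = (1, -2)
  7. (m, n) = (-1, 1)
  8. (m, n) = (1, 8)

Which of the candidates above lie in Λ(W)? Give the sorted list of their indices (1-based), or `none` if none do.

1, 4, 8

Compute β' = (5−√29)/2 = -0.1926, so π⊥(m,n) = m -0.1926·n.
#1 (1,7): internal coord 1 + (7)·β' = -0.3481; -0.3481 ∈ [-0.9, 0.7) → IN Λ
#2 (3,-1): internal coord 3 + (-1)·β' = +3.1926; +3.1926 ∉ [-0.9, 0.7) → out
#3 (-3,2): internal coord -3 + (2)·β' = -3.3852; -3.3852 ∉ [-0.9, 0.7) → out
#4 (-1,-6): internal coord -1 + (-6)·β' = +0.1555; +0.1555 ∈ [-0.9, 0.7) → IN Λ
#5 (6,-1): internal coord 6 + (-1)·β' = +6.1926; +6.1926 ∉ [-0.9, 0.7) → out
#6 (1,-2): internal coord 1 + (-2)·β' = +1.3852; +1.3852 ∉ [-0.9, 0.7) → out
#7 (-1,1): internal coord -1 + (1)·β' = -1.1926; -1.1926 ∉ [-0.9, 0.7) → out
#8 (1,8): internal coord 1 + (8)·β' = -0.5407; -0.5407 ∈ [-0.9, 0.7) → IN Λ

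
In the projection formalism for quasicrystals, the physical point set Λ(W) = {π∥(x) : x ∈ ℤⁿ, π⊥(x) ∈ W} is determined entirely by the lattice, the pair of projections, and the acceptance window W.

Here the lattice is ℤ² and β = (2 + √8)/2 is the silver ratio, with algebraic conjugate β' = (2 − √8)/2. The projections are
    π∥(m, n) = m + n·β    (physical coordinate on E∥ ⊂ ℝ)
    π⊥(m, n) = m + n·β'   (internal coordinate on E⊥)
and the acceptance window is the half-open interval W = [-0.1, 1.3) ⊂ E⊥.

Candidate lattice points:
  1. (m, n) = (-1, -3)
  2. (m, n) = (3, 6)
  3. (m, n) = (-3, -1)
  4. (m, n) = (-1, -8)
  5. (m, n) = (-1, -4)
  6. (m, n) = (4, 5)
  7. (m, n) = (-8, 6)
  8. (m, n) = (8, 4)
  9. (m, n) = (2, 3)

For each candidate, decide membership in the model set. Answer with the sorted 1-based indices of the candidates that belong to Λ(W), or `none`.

1, 2, 5, 9

Compute β' = (2−√8)/2 = -0.414214, so π⊥(m,n) = m -0.414214·n.
candidate 1: (m,n)=(-1,-3) → π∥ = -1-3·β ≈ -8.242641, π⊥ = -1-3·β' ≈ 0.242641 ∈ [-0.1, 1.3) ⇒ IN Λ
candidate 2: (m,n)=(3,6) → π∥ = 3+6·β ≈ 17.485281, π⊥ = 3+6·β' ≈ 0.514719 ∈ [-0.1, 1.3) ⇒ IN Λ
candidate 3: (m,n)=(-3,-1) → π∥ = -3-1·β ≈ -5.414214, π⊥ = -3-1·β' ≈ -2.585786 ∉ [-0.1, 1.3) ⇒ out
candidate 4: (m,n)=(-1,-8) → π∥ = -1-8·β ≈ -20.313708, π⊥ = -1-8·β' ≈ 2.313708 ∉ [-0.1, 1.3) ⇒ out
candidate 5: (m,n)=(-1,-4) → π∥ = -1-4·β ≈ -10.656854, π⊥ = -1-4·β' ≈ 0.656854 ∈ [-0.1, 1.3) ⇒ IN Λ
candidate 6: (m,n)=(4,5) → π∥ = 4+5·β ≈ 16.071068, π⊥ = 4+5·β' ≈ 1.928932 ∉ [-0.1, 1.3) ⇒ out
candidate 7: (m,n)=(-8,6) → π∥ = -8+6·β ≈ 6.485281, π⊥ = -8+6·β' ≈ -10.485281 ∉ [-0.1, 1.3) ⇒ out
candidate 8: (m,n)=(8,4) → π∥ = 8+4·β ≈ 17.656854, π⊥ = 8+4·β' ≈ 6.343146 ∉ [-0.1, 1.3) ⇒ out
candidate 9: (m,n)=(2,3) → π∥ = 2+3·β ≈ 9.242641, π⊥ = 2+3·β' ≈ 0.757359 ∈ [-0.1, 1.3) ⇒ IN Λ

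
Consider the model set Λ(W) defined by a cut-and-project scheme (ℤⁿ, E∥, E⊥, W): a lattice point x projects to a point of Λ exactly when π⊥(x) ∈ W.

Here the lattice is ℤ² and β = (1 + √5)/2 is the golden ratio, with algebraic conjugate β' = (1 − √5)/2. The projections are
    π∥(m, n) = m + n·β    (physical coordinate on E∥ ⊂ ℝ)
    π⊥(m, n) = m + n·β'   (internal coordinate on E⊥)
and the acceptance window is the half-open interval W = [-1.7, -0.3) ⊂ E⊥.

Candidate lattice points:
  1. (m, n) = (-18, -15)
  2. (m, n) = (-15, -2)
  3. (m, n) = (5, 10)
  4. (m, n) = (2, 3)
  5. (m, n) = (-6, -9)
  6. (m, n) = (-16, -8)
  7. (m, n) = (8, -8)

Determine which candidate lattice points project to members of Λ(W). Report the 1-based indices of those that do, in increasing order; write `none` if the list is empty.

3, 5

β' = (1−√5)/2 ≈ -0.618034.
[1] lift (-18,-15): star map gives -8.729490; window check -1.7 ≤ -8.729490 < -0.3 is false → out
[2] lift (-15,-2): star map gives -13.763932; window check -1.7 ≤ -13.763932 < -0.3 is false → out
[3] lift (5,10): star map gives -1.180340; window check -1.7 ≤ -1.180340 < -0.3 is true → IN Λ
[4] lift (2,3): star map gives 0.145898; window check -1.7 ≤ 0.145898 < -0.3 is false → out
[5] lift (-6,-9): star map gives -0.437694; window check -1.7 ≤ -0.437694 < -0.3 is true → IN Λ
[6] lift (-16,-8): star map gives -11.055728; window check -1.7 ≤ -11.055728 < -0.3 is false → out
[7] lift (8,-8): star map gives 12.944272; window check -1.7 ≤ 12.944272 < -0.3 is false → out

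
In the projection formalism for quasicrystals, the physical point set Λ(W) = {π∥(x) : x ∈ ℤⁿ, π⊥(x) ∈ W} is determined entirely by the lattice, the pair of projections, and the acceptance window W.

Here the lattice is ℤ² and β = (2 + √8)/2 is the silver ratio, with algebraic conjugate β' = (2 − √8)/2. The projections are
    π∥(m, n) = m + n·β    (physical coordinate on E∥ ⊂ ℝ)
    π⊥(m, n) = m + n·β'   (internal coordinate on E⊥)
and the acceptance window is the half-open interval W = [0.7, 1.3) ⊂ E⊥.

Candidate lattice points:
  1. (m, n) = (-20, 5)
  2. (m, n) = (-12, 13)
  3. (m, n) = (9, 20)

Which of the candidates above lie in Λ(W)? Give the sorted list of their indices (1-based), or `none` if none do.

Numerically β ≈ 2.414214 and β' = −1/β ≈ -0.414214.
#1 (-20,5): internal coord -20 + (5)·β' = -22.071068; -22.071068 ∉ [0.7, 1.3) → out
#2 (-12,13): internal coord -12 + (13)·β' = -17.384776; -17.384776 ∉ [0.7, 1.3) → out
#3 (9,20): internal coord 9 + (20)·β' = +0.715729; +0.715729 ∈ [0.7, 1.3) → IN Λ

3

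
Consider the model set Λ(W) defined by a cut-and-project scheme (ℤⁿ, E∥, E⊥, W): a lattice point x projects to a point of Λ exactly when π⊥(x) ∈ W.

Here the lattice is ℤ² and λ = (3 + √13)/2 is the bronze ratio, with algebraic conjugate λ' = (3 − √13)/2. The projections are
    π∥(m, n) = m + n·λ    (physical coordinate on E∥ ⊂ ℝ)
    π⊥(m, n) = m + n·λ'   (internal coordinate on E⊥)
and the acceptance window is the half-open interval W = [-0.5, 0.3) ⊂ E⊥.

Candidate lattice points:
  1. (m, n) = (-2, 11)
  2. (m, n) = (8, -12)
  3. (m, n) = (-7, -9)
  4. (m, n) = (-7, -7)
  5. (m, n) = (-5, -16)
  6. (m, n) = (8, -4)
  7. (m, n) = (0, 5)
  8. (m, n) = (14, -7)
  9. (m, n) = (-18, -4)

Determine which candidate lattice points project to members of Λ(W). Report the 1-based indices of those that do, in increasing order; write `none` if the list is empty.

5

Numerically λ ≈ 3.3028 and λ' = −1/λ ≈ -0.3028.
candidate 1: (m,n)=(-2,11) → π∥ = -2+11·λ ≈ 34.3305, π⊥ = -2+11·λ' ≈ -5.3305 ∉ [-0.5, 0.3) ⇒ out
candidate 2: (m,n)=(8,-12) → π∥ = 8-12·λ ≈ -31.6333, π⊥ = 8-12·λ' ≈ 11.6333 ∉ [-0.5, 0.3) ⇒ out
candidate 3: (m,n)=(-7,-9) → π∥ = -7-9·λ ≈ -36.7250, π⊥ = -7-9·λ' ≈ -4.2750 ∉ [-0.5, 0.3) ⇒ out
candidate 4: (m,n)=(-7,-7) → π∥ = -7-7·λ ≈ -30.1194, π⊥ = -7-7·λ' ≈ -4.8806 ∉ [-0.5, 0.3) ⇒ out
candidate 5: (m,n)=(-5,-16) → π∥ = -5-16·λ ≈ -57.8444, π⊥ = -5-16·λ' ≈ -0.1556 ∈ [-0.5, 0.3) ⇒ IN Λ
candidate 6: (m,n)=(8,-4) → π∥ = 8-4·λ ≈ -5.2111, π⊥ = 8-4·λ' ≈ 9.2111 ∉ [-0.5, 0.3) ⇒ out
candidate 7: (m,n)=(0,5) → π∥ = 0+5·λ ≈ 16.5139, π⊥ = 0+5·λ' ≈ -1.5139 ∉ [-0.5, 0.3) ⇒ out
candidate 8: (m,n)=(14,-7) → π∥ = 14-7·λ ≈ -9.1194, π⊥ = 14-7·λ' ≈ 16.1194 ∉ [-0.5, 0.3) ⇒ out
candidate 9: (m,n)=(-18,-4) → π∥ = -18-4·λ ≈ -31.2111, π⊥ = -18-4·λ' ≈ -16.7889 ∉ [-0.5, 0.3) ⇒ out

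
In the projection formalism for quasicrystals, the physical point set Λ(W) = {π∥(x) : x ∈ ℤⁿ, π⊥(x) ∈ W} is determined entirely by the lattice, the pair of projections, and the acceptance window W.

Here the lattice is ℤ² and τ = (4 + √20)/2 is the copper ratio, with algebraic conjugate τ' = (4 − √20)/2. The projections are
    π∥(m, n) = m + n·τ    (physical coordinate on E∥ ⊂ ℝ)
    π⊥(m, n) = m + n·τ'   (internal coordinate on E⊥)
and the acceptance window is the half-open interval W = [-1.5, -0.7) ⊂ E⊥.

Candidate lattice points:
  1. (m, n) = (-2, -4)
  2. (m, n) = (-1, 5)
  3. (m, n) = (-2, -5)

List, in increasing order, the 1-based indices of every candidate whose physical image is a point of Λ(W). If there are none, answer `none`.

τ' = (4−√20)/2 ≈ -0.23607.
[1] lift (-2,-4): star map gives -1.05573; window check -1.5 ≤ -1.05573 < -0.7 is true → IN Λ
[2] lift (-1,5): star map gives -2.18034; window check -1.5 ≤ -2.18034 < -0.7 is false → out
[3] lift (-2,-5): star map gives -0.81966; window check -1.5 ≤ -0.81966 < -0.7 is true → IN Λ

1, 3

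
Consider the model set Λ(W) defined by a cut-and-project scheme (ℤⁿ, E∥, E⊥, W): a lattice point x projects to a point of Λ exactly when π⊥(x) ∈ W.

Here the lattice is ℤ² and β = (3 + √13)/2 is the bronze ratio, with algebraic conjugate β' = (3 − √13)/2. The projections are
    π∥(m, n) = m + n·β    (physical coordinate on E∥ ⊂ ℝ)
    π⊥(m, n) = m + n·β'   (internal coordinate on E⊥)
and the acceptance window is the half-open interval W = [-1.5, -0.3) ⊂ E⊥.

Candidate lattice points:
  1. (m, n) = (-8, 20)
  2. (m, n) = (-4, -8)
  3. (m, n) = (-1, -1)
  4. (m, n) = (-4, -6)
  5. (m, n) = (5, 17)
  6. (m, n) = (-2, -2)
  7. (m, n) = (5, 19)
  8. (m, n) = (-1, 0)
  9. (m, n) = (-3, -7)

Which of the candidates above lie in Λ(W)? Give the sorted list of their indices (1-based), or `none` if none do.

Compute β' = (3−√13)/2 = -0.3028, so π⊥(m,n) = m -0.3028·n.
#1 (-8,20): internal coord -8 + (20)·β' = -14.0555; -14.0555 ∉ [-1.5, -0.3) → out
#2 (-4,-8): internal coord -4 + (-8)·β' = -1.5778; -1.5778 ∉ [-1.5, -0.3) → out
#3 (-1,-1): internal coord -1 + (-1)·β' = -0.6972; -0.6972 ∈ [-1.5, -0.3) → IN Λ
#4 (-4,-6): internal coord -4 + (-6)·β' = -2.1833; -2.1833 ∉ [-1.5, -0.3) → out
#5 (5,17): internal coord 5 + (17)·β' = -0.1472; -0.1472 ∉ [-1.5, -0.3) → out
#6 (-2,-2): internal coord -2 + (-2)·β' = -1.3944; -1.3944 ∈ [-1.5, -0.3) → IN Λ
#7 (5,19): internal coord 5 + (19)·β' = -0.7527; -0.7527 ∈ [-1.5, -0.3) → IN Λ
#8 (-1,0): internal coord -1 + (0)·β' = -1.0000; -1.0000 ∈ [-1.5, -0.3) → IN Λ
#9 (-3,-7): internal coord -3 + (-7)·β' = -0.8806; -0.8806 ∈ [-1.5, -0.3) → IN Λ

3, 6, 7, 8, 9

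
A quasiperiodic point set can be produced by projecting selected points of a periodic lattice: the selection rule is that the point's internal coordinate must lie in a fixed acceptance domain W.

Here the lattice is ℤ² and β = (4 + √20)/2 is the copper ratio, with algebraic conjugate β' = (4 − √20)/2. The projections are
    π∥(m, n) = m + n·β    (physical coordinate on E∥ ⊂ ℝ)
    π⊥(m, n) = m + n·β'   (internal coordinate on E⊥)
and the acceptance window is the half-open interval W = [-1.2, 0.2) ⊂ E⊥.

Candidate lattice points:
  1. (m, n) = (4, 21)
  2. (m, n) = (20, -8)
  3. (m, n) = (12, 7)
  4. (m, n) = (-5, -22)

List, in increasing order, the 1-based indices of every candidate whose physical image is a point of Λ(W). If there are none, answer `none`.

β' = (4−√20)/2 ≈ -0.2361.
candidate 1: (m,n)=(4,21) → π∥ = 4+21·β ≈ 92.9574, π⊥ = 4+21·β' ≈ -0.9574 ∈ [-1.2, 0.2) ⇒ IN Λ
candidate 2: (m,n)=(20,-8) → π∥ = 20-8·β ≈ -13.8885, π⊥ = 20-8·β' ≈ 21.8885 ∉ [-1.2, 0.2) ⇒ out
candidate 3: (m,n)=(12,7) → π∥ = 12+7·β ≈ 41.6525, π⊥ = 12+7·β' ≈ 10.3475 ∉ [-1.2, 0.2) ⇒ out
candidate 4: (m,n)=(-5,-22) → π∥ = -5-22·β ≈ -98.1935, π⊥ = -5-22·β' ≈ 0.1935 ∈ [-1.2, 0.2) ⇒ IN Λ

1, 4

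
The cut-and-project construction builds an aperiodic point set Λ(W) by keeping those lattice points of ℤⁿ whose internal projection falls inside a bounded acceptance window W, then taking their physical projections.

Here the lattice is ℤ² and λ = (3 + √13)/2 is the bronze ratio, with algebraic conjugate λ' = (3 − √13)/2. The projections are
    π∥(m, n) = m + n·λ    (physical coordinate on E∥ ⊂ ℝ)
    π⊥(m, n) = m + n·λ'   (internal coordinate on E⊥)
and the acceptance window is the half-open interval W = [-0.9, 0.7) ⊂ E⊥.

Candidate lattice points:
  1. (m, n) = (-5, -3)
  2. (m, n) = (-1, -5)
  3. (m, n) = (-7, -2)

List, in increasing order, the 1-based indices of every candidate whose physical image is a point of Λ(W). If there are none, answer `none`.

2

λ' = (3−√13)/2 ≈ -0.3028.
#1 (-5,-3): internal coord -5 + (-3)·λ' = -4.0917; -4.0917 ∉ [-0.9, 0.7) → out
#2 (-1,-5): internal coord -1 + (-5)·λ' = +0.5139; +0.5139 ∈ [-0.9, 0.7) → IN Λ
#3 (-7,-2): internal coord -7 + (-2)·λ' = -6.3944; -6.3944 ∉ [-0.9, 0.7) → out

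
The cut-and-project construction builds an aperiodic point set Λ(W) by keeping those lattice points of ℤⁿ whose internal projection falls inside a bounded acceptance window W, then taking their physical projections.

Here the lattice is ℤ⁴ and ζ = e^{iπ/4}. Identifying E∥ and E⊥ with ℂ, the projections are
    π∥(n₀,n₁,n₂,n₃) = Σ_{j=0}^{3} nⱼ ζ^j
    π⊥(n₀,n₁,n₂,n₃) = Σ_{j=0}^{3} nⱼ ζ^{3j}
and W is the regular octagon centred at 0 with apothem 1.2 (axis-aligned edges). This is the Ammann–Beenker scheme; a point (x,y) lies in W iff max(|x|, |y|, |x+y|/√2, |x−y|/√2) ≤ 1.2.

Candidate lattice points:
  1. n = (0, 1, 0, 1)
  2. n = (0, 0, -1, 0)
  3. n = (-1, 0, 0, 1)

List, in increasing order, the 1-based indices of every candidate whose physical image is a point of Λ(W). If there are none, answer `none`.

Internal map: ζ^{3j} for j=0..3 gives (1,0), (−√2/2,√2/2), (0,−1), (√2/2,√2/2).
candidate 1: n = (0, 1, 0, 1) → π⊥ ≈ (+0.0000, +1.4142); max(|x|,|y|,|x±y|/√2) = 1.4142 > 1.2 ⇒ ∉ W
candidate 2: n = (0, 0, -1, 0) → π⊥ ≈ (+0.0000, +1.0000); max(|x|,|y|,|x±y|/√2) = 1.0000 ≤ 1.2 ⇒ ∈ W
candidate 3: n = (-1, 0, 0, 1) → π⊥ ≈ (-0.2929, +0.7071); max(|x|,|y|,|x±y|/√2) = 0.7071 ≤ 1.2 ⇒ ∈ W

2, 3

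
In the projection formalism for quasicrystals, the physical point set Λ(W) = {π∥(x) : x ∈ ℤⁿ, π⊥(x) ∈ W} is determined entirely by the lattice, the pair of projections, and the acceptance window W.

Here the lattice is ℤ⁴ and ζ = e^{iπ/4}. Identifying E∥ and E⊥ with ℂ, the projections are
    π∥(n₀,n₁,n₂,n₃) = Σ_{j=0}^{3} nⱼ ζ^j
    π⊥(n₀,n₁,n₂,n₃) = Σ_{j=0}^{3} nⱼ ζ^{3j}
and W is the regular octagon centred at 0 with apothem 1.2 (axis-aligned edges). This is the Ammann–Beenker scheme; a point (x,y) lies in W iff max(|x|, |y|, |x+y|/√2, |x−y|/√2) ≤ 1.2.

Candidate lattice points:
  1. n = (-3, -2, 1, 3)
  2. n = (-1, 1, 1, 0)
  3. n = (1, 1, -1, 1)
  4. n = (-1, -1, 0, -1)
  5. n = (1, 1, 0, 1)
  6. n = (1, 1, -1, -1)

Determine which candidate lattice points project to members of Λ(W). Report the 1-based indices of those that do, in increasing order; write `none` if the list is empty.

π⊥(n) = n₀ + n₁ζ³ + n₂ζ⁶ + n₃ζ⁹ where ζ = e^{iπ/4}.
candidate 1: n = (-3, -2, 1, 3) → π⊥ ≈ (+0.53553, -0.29289); max(|x|,|y|,|x±y|/√2) = 0.58579 ≤ 1.2 ⇒ ∈ W
candidate 2: n = (-1, 1, 1, 0) → π⊥ ≈ (-1.70711, -0.29289); max(|x|,|y|,|x±y|/√2) = 1.70711 > 1.2 ⇒ ∉ W
candidate 3: n = (1, 1, -1, 1) → π⊥ ≈ (+1.00000, +2.41421); max(|x|,|y|,|x±y|/√2) = 2.41421 > 1.2 ⇒ ∉ W
candidate 4: n = (-1, -1, 0, -1) → π⊥ ≈ (-1.00000, -1.41421); max(|x|,|y|,|x±y|/√2) = 1.70711 > 1.2 ⇒ ∉ W
candidate 5: n = (1, 1, 0, 1) → π⊥ ≈ (+1.00000, +1.41421); max(|x|,|y|,|x±y|/√2) = 1.70711 > 1.2 ⇒ ∉ W
candidate 6: n = (1, 1, -1, -1) → π⊥ ≈ (-0.41421, +1.00000); max(|x|,|y|,|x±y|/√2) = 1.00000 ≤ 1.2 ⇒ ∈ W

1, 6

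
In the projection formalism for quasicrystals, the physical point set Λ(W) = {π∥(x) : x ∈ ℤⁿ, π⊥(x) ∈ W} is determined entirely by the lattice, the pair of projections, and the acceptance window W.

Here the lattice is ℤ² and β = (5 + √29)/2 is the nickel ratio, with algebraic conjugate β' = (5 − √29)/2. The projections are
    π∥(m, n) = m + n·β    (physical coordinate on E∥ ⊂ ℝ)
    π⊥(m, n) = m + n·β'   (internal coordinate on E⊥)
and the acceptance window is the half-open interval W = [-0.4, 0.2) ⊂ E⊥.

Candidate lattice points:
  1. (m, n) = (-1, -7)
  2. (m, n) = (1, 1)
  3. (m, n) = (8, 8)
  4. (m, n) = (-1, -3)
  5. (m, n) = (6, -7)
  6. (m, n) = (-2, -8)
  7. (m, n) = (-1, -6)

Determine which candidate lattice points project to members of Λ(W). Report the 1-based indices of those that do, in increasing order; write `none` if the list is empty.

7

β' = (5−√29)/2 ≈ -0.19258.
[1] lift (-1,-7): star map gives 0.34808; window check -0.4 ≤ 0.34808 < 0.2 is false → out
[2] lift (1,1): star map gives 0.80742; window check -0.4 ≤ 0.80742 < 0.2 is false → out
[3] lift (8,8): star map gives 6.45934; window check -0.4 ≤ 6.45934 < 0.2 is false → out
[4] lift (-1,-3): star map gives -0.42225; window check -0.4 ≤ -0.42225 < 0.2 is false → out
[5] lift (6,-7): star map gives 7.34808; window check -0.4 ≤ 7.34808 < 0.2 is false → out
[6] lift (-2,-8): star map gives -0.45934; window check -0.4 ≤ -0.45934 < 0.2 is false → out
[7] lift (-1,-6): star map gives 0.15549; window check -0.4 ≤ 0.15549 < 0.2 is true → IN Λ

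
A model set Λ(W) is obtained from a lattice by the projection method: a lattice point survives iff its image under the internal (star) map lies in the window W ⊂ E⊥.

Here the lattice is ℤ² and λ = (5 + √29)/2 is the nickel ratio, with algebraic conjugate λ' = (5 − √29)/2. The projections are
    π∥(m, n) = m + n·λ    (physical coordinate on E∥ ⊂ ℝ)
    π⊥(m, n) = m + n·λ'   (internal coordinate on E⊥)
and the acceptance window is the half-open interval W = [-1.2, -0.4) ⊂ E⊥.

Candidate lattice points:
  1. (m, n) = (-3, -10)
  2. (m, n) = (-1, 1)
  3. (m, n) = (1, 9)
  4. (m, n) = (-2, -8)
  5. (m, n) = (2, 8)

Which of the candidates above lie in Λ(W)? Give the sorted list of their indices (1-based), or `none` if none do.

1, 2, 3, 4

λ' = (5−√29)/2 ≈ -0.1926.
#1 (-3,-10): internal coord -3 + (-10)·λ' = -1.0742; -1.0742 ∈ [-1.2, -0.4) → IN Λ
#2 (-1,1): internal coord -1 + (1)·λ' = -1.1926; -1.1926 ∈ [-1.2, -0.4) → IN Λ
#3 (1,9): internal coord 1 + (9)·λ' = -0.7332; -0.7332 ∈ [-1.2, -0.4) → IN Λ
#4 (-2,-8): internal coord -2 + (-8)·λ' = -0.4593; -0.4593 ∈ [-1.2, -0.4) → IN Λ
#5 (2,8): internal coord 2 + (8)·λ' = +0.4593; +0.4593 ∉ [-1.2, -0.4) → out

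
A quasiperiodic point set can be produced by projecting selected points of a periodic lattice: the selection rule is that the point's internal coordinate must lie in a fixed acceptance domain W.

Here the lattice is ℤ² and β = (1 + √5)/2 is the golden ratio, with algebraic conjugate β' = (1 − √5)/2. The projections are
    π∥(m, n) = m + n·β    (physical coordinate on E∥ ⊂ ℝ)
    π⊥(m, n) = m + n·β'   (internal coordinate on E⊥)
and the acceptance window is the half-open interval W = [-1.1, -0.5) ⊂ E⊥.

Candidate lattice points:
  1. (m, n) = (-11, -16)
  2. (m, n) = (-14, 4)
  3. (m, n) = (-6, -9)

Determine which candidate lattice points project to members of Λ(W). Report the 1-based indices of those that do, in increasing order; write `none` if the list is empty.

Compute β' = (1−√5)/2 = -0.61803, so π⊥(m,n) = m -0.61803·n.
[1] lift (-11,-16): star map gives -1.11146; window check -1.1 ≤ -1.11146 < -0.5 is false → out
[2] lift (-14,4): star map gives -16.47214; window check -1.1 ≤ -16.47214 < -0.5 is false → out
[3] lift (-6,-9): star map gives -0.43769; window check -1.1 ≤ -0.43769 < -0.5 is false → out

none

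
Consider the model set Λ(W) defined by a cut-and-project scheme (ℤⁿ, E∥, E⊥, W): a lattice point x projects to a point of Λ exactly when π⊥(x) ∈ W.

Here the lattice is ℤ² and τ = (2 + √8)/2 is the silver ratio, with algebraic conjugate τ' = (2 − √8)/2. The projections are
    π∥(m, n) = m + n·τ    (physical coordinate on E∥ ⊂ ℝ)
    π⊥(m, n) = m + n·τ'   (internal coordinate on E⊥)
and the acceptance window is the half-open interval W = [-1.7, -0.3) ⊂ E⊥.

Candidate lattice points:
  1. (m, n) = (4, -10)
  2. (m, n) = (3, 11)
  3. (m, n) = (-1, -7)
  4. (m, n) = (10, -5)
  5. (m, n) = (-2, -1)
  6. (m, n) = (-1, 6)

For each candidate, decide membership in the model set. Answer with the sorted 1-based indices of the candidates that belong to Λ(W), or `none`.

τ' = (2−√8)/2 ≈ -0.4142.
candidate 1: (m,n)=(4,-10) → π∥ = 4-10·τ ≈ -20.1421, π⊥ = 4-10·τ' ≈ 8.1421 ∉ [-1.7, -0.3) ⇒ out
candidate 2: (m,n)=(3,11) → π∥ = 3+11·τ ≈ 29.5563, π⊥ = 3+11·τ' ≈ -1.5563 ∈ [-1.7, -0.3) ⇒ IN Λ
candidate 3: (m,n)=(-1,-7) → π∥ = -1-7·τ ≈ -17.8995, π⊥ = -1-7·τ' ≈ 1.8995 ∉ [-1.7, -0.3) ⇒ out
candidate 4: (m,n)=(10,-5) → π∥ = 10-5·τ ≈ -2.0711, π⊥ = 10-5·τ' ≈ 12.0711 ∉ [-1.7, -0.3) ⇒ out
candidate 5: (m,n)=(-2,-1) → π∥ = -2-1·τ ≈ -4.4142, π⊥ = -2-1·τ' ≈ -1.5858 ∈ [-1.7, -0.3) ⇒ IN Λ
candidate 6: (m,n)=(-1,6) → π∥ = -1+6·τ ≈ 13.4853, π⊥ = -1+6·τ' ≈ -3.4853 ∉ [-1.7, -0.3) ⇒ out

2, 5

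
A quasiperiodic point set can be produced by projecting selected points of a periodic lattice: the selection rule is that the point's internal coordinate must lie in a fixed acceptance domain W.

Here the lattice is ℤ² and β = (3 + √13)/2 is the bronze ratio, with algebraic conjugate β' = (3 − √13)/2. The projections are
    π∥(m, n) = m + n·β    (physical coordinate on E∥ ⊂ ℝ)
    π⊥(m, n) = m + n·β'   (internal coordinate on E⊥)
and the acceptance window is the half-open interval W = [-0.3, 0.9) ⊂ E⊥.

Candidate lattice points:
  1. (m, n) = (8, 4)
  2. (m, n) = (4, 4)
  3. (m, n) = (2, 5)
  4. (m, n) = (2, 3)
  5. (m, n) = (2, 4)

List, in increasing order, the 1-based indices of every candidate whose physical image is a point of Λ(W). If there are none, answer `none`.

3, 5

Compute β' = (3−√13)/2 = -0.30278, so π⊥(m,n) = m -0.30278·n.
[1] lift (8,4): star map gives 6.78890; window check -0.3 ≤ 6.78890 < 0.9 is false → out
[2] lift (4,4): star map gives 2.78890; window check -0.3 ≤ 2.78890 < 0.9 is false → out
[3] lift (2,5): star map gives 0.48612; window check -0.3 ≤ 0.48612 < 0.9 is true → IN Λ
[4] lift (2,3): star map gives 1.09167; window check -0.3 ≤ 1.09167 < 0.9 is false → out
[5] lift (2,4): star map gives 0.78890; window check -0.3 ≤ 0.78890 < 0.9 is true → IN Λ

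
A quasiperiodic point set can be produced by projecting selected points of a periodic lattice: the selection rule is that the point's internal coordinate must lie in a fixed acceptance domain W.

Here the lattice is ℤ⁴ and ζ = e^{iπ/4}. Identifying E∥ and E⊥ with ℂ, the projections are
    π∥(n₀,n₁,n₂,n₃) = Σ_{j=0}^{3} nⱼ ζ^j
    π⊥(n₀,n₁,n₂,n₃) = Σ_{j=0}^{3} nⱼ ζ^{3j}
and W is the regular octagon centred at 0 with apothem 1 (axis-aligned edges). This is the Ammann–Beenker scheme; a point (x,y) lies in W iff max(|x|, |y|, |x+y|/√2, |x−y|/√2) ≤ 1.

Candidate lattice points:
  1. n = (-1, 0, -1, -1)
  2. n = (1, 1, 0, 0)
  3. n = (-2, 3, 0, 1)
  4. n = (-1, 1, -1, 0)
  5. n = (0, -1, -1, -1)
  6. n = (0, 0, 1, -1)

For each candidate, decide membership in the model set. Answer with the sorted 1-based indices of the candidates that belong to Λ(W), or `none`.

2, 5

Internal map: ζ^{3j} for j=0..3 gives (1,0), (−√2/2,√2/2), (0,−1), (√2/2,√2/2).
candidate 1: n = (-1, 0, -1, -1) → π⊥ ≈ (-1.7071, +0.2929); max(|x|,|y|,|x±y|/√2) = 1.7071 > 1 ⇒ ∉ W
candidate 2: n = (1, 1, 0, 0) → π⊥ ≈ (+0.2929, +0.7071); max(|x|,|y|,|x±y|/√2) = 0.7071 ≤ 1 ⇒ ∈ W
candidate 3: n = (-2, 3, 0, 1) → π⊥ ≈ (-3.4142, +2.8284); max(|x|,|y|,|x±y|/√2) = 4.4142 > 1 ⇒ ∉ W
candidate 4: n = (-1, 1, -1, 0) → π⊥ ≈ (-1.7071, +1.7071); max(|x|,|y|,|x±y|/√2) = 2.4142 > 1 ⇒ ∉ W
candidate 5: n = (0, -1, -1, -1) → π⊥ ≈ (+0.0000, -0.4142); max(|x|,|y|,|x±y|/√2) = 0.4142 ≤ 1 ⇒ ∈ W
candidate 6: n = (0, 0, 1, -1) → π⊥ ≈ (-0.7071, -1.7071); max(|x|,|y|,|x±y|/√2) = 1.7071 > 1 ⇒ ∉ W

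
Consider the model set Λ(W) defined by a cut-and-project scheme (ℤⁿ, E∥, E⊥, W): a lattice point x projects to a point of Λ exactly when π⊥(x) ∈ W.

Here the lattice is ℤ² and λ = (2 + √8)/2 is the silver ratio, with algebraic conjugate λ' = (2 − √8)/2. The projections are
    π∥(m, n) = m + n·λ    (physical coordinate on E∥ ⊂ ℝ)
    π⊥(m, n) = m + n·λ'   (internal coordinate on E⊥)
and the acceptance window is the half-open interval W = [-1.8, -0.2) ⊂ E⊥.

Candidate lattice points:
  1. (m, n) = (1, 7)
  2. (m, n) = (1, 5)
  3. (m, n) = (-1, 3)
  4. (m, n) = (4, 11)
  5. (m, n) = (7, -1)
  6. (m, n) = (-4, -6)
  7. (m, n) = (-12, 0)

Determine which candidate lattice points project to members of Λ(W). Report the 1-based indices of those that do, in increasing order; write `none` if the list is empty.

2, 4, 6

λ' = (2−√8)/2 ≈ -0.4142.
candidate 1: (m,n)=(1,7) → π∥ = 1+7·λ ≈ 17.8995, π⊥ = 1+7·λ' ≈ -1.8995 ∉ [-1.8, -0.2) ⇒ out
candidate 2: (m,n)=(1,5) → π∥ = 1+5·λ ≈ 13.0711, π⊥ = 1+5·λ' ≈ -1.0711 ∈ [-1.8, -0.2) ⇒ IN Λ
candidate 3: (m,n)=(-1,3) → π∥ = -1+3·λ ≈ 6.2426, π⊥ = -1+3·λ' ≈ -2.2426 ∉ [-1.8, -0.2) ⇒ out
candidate 4: (m,n)=(4,11) → π∥ = 4+11·λ ≈ 30.5563, π⊥ = 4+11·λ' ≈ -0.5563 ∈ [-1.8, -0.2) ⇒ IN Λ
candidate 5: (m,n)=(7,-1) → π∥ = 7-1·λ ≈ 4.5858, π⊥ = 7-1·λ' ≈ 7.4142 ∉ [-1.8, -0.2) ⇒ out
candidate 6: (m,n)=(-4,-6) → π∥ = -4-6·λ ≈ -18.4853, π⊥ = -4-6·λ' ≈ -1.5147 ∈ [-1.8, -0.2) ⇒ IN Λ
candidate 7: (m,n)=(-12,0) → π∥ = -12+0·λ ≈ -12.0000, π⊥ = -12+0·λ' ≈ -12.0000 ∉ [-1.8, -0.2) ⇒ out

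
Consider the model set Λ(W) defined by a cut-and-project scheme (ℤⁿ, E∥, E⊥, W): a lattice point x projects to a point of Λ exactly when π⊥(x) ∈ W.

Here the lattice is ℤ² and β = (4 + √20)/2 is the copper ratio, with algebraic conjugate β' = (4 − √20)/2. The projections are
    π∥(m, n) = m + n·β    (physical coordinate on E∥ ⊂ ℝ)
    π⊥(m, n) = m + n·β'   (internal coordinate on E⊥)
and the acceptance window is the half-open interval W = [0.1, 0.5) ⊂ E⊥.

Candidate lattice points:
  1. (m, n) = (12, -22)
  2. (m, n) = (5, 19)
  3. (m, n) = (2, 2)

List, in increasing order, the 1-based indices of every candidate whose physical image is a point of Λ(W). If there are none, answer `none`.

none

Numerically β ≈ 4.236068 and β' = −1/β ≈ -0.236068.
candidate 1: (m,n)=(12,-22) → π∥ = 12-22·β ≈ -81.193496, π⊥ = 12-22·β' ≈ 17.193496 ∉ [0.1, 0.5) ⇒ out
candidate 2: (m,n)=(5,19) → π∥ = 5+19·β ≈ 85.485292, π⊥ = 5+19·β' ≈ 0.514708 ∉ [0.1, 0.5) ⇒ out
candidate 3: (m,n)=(2,2) → π∥ = 2+2·β ≈ 10.472136, π⊥ = 2+2·β' ≈ 1.527864 ∉ [0.1, 0.5) ⇒ out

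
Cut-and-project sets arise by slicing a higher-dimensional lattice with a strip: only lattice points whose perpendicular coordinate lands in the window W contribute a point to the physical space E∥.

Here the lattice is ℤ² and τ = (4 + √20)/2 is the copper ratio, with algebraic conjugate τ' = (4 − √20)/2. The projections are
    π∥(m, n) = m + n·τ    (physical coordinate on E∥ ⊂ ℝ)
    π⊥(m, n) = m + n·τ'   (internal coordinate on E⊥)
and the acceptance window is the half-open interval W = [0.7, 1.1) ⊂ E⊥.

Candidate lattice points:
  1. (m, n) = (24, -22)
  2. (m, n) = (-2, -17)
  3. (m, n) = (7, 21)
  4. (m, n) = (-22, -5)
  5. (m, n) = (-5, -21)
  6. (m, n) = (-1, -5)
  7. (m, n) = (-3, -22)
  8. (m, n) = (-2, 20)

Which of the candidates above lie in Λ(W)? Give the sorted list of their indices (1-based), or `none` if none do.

none

Numerically τ ≈ 4.236068 and τ' = −1/τ ≈ -0.236068.
[1] lift (24,-22): star map gives 29.193496; window check 0.7 ≤ 29.193496 < 1.1 is false → out
[2] lift (-2,-17): star map gives 2.013156; window check 0.7 ≤ 2.013156 < 1.1 is false → out
[3] lift (7,21): star map gives 2.042572; window check 0.7 ≤ 2.042572 < 1.1 is false → out
[4] lift (-22,-5): star map gives -20.819660; window check 0.7 ≤ -20.819660 < 1.1 is false → out
[5] lift (-5,-21): star map gives -0.042572; window check 0.7 ≤ -0.042572 < 1.1 is false → out
[6] lift (-1,-5): star map gives 0.180340; window check 0.7 ≤ 0.180340 < 1.1 is false → out
[7] lift (-3,-22): star map gives 2.193496; window check 0.7 ≤ 2.193496 < 1.1 is false → out
[8] lift (-2,20): star map gives -6.721360; window check 0.7 ≤ -6.721360 < 1.1 is false → out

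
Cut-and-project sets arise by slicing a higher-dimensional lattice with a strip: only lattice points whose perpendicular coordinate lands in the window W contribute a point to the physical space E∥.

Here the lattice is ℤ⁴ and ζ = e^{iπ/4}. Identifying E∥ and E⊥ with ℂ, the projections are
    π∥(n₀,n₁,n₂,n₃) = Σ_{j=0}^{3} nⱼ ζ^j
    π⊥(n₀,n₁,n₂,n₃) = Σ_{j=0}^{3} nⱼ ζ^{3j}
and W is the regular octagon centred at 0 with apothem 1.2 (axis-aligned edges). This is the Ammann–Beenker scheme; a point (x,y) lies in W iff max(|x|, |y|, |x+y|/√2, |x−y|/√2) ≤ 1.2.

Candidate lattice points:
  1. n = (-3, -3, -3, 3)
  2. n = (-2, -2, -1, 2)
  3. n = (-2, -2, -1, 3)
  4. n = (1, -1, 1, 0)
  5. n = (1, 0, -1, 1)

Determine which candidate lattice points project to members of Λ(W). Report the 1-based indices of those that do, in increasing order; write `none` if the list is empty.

none

Internal map: ζ^{3j} for j=0..3 gives (1,0), (−√2/2,√2/2), (0,−1), (√2/2,√2/2).
candidate 1: n = (-3, -3, -3, 3) → π⊥ ≈ (+1.242641, +3.000000); max(|x|,|y|,|x±y|/√2) = 3.000000 > 1.2 ⇒ ∉ W
candidate 2: n = (-2, -2, -1, 2) → π⊥ ≈ (+0.828427, +1.000000); max(|x|,|y|,|x±y|/√2) = 1.292893 > 1.2 ⇒ ∉ W
candidate 3: n = (-2, -2, -1, 3) → π⊥ ≈ (+1.535534, +1.707107); max(|x|,|y|,|x±y|/√2) = 2.292893 > 1.2 ⇒ ∉ W
candidate 4: n = (1, -1, 1, 0) → π⊥ ≈ (+1.707107, -1.707107); max(|x|,|y|,|x±y|/√2) = 2.414214 > 1.2 ⇒ ∉ W
candidate 5: n = (1, 0, -1, 1) → π⊥ ≈ (+1.707107, +1.707107); max(|x|,|y|,|x±y|/√2) = 2.414214 > 1.2 ⇒ ∉ W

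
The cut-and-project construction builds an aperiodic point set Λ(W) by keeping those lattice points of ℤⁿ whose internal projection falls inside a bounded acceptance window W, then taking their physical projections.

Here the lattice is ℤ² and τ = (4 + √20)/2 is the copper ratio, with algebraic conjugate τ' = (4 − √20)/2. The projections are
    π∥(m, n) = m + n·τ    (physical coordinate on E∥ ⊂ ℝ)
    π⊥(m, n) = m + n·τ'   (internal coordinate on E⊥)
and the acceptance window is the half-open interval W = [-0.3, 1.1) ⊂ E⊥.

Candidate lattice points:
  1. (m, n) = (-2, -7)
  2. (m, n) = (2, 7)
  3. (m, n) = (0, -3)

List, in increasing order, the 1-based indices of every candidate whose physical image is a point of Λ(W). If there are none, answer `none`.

2, 3

Compute τ' = (4−√20)/2 = -0.2361, so π⊥(m,n) = m -0.2361·n.
candidate 1: (m,n)=(-2,-7) → π∥ = -2-7·τ ≈ -31.6525, π⊥ = -2-7·τ' ≈ -0.3475 ∉ [-0.3, 1.1) ⇒ out
candidate 2: (m,n)=(2,7) → π∥ = 2+7·τ ≈ 31.6525, π⊥ = 2+7·τ' ≈ 0.3475 ∈ [-0.3, 1.1) ⇒ IN Λ
candidate 3: (m,n)=(0,-3) → π∥ = 0-3·τ ≈ -12.7082, π⊥ = 0-3·τ' ≈ 0.7082 ∈ [-0.3, 1.1) ⇒ IN Λ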